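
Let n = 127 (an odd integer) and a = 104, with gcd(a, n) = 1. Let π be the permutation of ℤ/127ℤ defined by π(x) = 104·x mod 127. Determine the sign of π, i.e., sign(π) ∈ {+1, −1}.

Trace 47: π^k(47) = [47, 62, 98, 32, 26, 37, 38] for k=0..6.
Decompose π into cycles: lengths [63, 63, 1] (3 cycles, including the fixed point 0).
3 cycles on 127: each ℓ→(−1)^(ℓ−1), product (−1)^124 = +1.
Check: (104/127) = +1 by Zolotarev.

+1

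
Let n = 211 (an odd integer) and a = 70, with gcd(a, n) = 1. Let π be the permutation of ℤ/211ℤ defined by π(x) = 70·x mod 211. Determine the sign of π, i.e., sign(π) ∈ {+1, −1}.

Trace 137: π^k(137) = [137, 95, 109, 34, 59, 121, 30] for k=0..6.
Decompose π into cycles: lengths [105, 105, 1] (3 cycles, including the fixed point 0).
With 3 cycles on 211 points, sign = (−1)^{211−3} = +1.

+1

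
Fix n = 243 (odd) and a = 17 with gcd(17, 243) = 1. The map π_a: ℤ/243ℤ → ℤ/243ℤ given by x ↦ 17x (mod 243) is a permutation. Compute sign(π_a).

Orbit of 35 under x↦17x: [35, 109, 152, 154, 188, 37, 143]… (length divides ord_243(17)).
π_17 has 14 disjoint cycles with lengths [54, 54, 54, 18, 18, 18, 6, 6, 6, 2, 2, 2, 2, 1] on {0,…,242}.
With 14 cycles on 243 points, sign = (−1)^{243−14} = -1.
Zolotarev: (17|243) = -1, matching the cycle-count sign.

-1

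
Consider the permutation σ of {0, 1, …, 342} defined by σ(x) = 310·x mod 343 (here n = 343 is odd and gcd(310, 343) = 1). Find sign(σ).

+1

Trace 221: π^k(221) = [221, 253, 226, 88, 183, 135, 4] for k=0..6.
π_310 has 7 disjoint cycles with lengths [147, 147, 21, 21, 3, 3, 1] on {0,…,342}.
With 7 cycles on 343 points, sign = (−1)^{343−7} = +1.
Zolotarev: (310|343) = +1, matching the cycle-count sign.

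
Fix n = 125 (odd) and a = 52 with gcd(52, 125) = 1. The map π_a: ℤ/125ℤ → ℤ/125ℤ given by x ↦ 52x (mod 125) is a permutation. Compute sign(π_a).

Start at x=34: 34 → 18 → 61 → 47 → 69 → 88 → 76 → … (one orbit).
The orbit structure of x ↦ 52x mod 125: 4 orbits of sizes [100, 20, 4, 1].
Σ(ℓ_i−1) = 125−4 = 121; sign = (−1)^121 = -1.
(52|125)_J = -1 (Zolotarev's lemma cross-check).

-1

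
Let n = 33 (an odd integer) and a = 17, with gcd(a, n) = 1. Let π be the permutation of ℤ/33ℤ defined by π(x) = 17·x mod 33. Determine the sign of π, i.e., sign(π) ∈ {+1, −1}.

+1

Start at x=32: 32 → 16 → 8 → 4 → 2 → 1 → 17 → … (one orbit).
Cycle type of π: 10×3 + 2 + 1; total 5 cycles.
With 5 cycles on 33 points, sign = (−1)^{33−5} = +1.
(17|33)_J = +1 (Zolotarev's lemma cross-check).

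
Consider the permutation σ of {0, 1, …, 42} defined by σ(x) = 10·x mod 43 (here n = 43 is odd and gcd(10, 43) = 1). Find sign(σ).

Start at x=38: 38 → 36 → 16 → 31 → 9 → 4 → 40 → … (one orbit).
Cycle lengths of π_10 on ℤ/43ℤ: [21, 21, 1]; 3 cycles in total.
43 − 3 = 40 transpositions; sign(π) = (−1)^40 = +1.

+1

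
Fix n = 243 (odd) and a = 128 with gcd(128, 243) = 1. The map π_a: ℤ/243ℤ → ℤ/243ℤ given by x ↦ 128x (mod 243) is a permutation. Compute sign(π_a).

Orbit of 44 under x↦128x: [44, 43, 158, 55, 236, 76, 8]… (length divides ord_243(128)).
π_128 has 6 disjoint cycles with lengths [162, 54, 18, 6, 2, 1] on {0,…,242}.
Σ(ℓ_i−1) = 243−6 = 237; sign = (−1)^237 = -1.

-1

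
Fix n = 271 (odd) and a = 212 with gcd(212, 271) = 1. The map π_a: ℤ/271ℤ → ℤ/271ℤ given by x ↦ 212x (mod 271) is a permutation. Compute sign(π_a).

Orbit of 18 under x↦212x: [18, 22, 57, 160, 45, 55, 7]… (length divides ord_271(212)).
3 cycles of lengths [135, 135, 1].
With 3 cycles on 271 points, sign = (−1)^{271−3} = +1.
The Jacobi symbol (212|271) = +1 (Zolotarev) agrees.

+1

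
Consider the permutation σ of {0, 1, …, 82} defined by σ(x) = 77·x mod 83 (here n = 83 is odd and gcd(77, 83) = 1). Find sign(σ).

+1

Trace 25: π^k(25) = [25, 16, 70, 78, 30, 69, 1] for k=0..6.
3 cycles of lengths [41, 41, 1].
83 − 3 = 80 transpositions; sign(π) = (−1)^80 = +1.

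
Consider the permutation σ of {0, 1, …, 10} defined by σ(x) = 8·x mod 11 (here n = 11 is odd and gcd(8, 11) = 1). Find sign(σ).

Start at x=4: 4 → 10 → 3 → 2 → 5 → 7 → 1 → … (one orbit).
π_8 has 2 disjoint cycles with lengths [10, 1] on {0,…,10}.
With 2 cycles on 11 points, sign = (−1)^{11−2} = -1.
The Jacobi symbol (8|11) = -1 (Zolotarev) agrees.

-1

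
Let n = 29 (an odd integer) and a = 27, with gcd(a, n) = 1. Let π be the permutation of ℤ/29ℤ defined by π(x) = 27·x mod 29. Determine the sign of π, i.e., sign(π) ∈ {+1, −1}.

-1

Start at x=18: 18 → 22 → 14 → 1 → 27 → 4 → 21 → … (one orbit).
The orbit structure of x ↦ 27x mod 29: 2 orbits of sizes [28, 1].
sign(π) = (−1)^{n − #cycles} = (−1)^{29−2} = (−1)^27 = -1.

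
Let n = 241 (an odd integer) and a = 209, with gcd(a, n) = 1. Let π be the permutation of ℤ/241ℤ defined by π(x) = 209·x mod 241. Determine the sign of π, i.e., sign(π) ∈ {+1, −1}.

+1

Orbit of 211 under x↦209x: [211, 237, 128, 1, 209, 60, 8]… (length divides ord_241(209)).
11 cycles of lengths [24, 24, 24, 24, 24, 24, 24, 24, 24, 24, 1].
n − c = 241 − 11 = 230; sign = (−1)^230 = +1.
(209|241)_J = +1 (Zolotarev's lemma cross-check).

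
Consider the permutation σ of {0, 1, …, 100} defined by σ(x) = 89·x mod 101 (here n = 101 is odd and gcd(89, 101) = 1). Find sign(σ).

Orbit of 6 under x↦89x: [6, 29, 56, 35, 85, 91, 19]… (length divides ord_101(89)).
Cycle type of π: 100 + 1; total 2 cycles.
2 cycles on 101: each ℓ→(−1)^(ℓ−1), product (−1)^99 = -1.
(89|101)_J = -1 (Zolotarev's lemma cross-check).

-1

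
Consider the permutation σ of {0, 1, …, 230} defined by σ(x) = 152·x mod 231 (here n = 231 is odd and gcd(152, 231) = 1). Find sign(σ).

Trace 152: π^k(152) = [152, 4, 146, 16, 122, 64, 26] for k=0..6.
Cycle type of π: 30×6 + 10×2 + 6×3 + 5×2 + 2 + 1; total 15 cycles.
n − c = 231 − 15 = 216; sign = (−1)^216 = +1.

+1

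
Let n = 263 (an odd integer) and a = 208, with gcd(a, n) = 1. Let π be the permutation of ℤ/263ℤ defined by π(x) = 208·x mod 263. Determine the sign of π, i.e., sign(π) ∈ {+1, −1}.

+1

Orbit of 149 under x↦208x: [149, 221, 206, 242, 103, 121, 183]… (length divides ord_263(208)).
π_208 has 3 disjoint cycles with lengths [131, 131, 1] on {0,…,262}.
With 3 cycles on 263 points, sign = (−1)^{263−3} = +1.
Zolotarev: (208|263) = +1, matching the cycle-count sign.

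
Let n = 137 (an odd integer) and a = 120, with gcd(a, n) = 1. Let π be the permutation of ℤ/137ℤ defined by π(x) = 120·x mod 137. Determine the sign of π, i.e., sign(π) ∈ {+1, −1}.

Orbit of 25 under x↦120x: [25, 123, 101, 64, 8, 1, 120]… (length divides ord_137(120)).
Cycle lengths of π_120 on ℤ/137ℤ: [68, 68, 1]; 3 cycles in total.
Σ(ℓ_i−1) = 137−3 = 134; sign = (−1)^134 = +1.
Via Zolotarev, sign(π_{120}) = (120|137) = +1.

+1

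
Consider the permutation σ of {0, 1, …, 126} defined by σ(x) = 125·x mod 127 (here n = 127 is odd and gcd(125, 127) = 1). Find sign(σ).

-1

Start at x=1: 1 → 125 → 4 → 119 → 16 → 95 → 64 → … (one orbit).
The orbit structure of x ↦ 125x mod 127: 10 orbits of sizes [14, 14, 14, 14, 14, 14, 14, 14, 14, 1].
127 − 10 = 117 transpositions; sign(π) = (−1)^117 = -1.
(125|127)_J = -1 (Zolotarev's lemma cross-check).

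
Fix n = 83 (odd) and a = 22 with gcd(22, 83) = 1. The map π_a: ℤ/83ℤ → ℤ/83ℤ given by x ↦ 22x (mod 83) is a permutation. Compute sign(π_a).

-1

Trace 3: π^k(3) = [3, 66, 41, 72, 7, 71, 68] for k=0..6.
Decompose π into cycles: lengths [82, 1] (2 cycles, including the fixed point 0).
With 2 cycles on 83 points, sign = (−1)^{83−2} = -1.
The Jacobi symbol (22|83) = -1 (Zolotarev) agrees.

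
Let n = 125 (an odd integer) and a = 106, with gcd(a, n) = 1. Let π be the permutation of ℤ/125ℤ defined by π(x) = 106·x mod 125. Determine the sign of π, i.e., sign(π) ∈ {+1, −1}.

+1

Orbit of 51 under x↦106x: [51, 31, 36, 66, 121, 76, 56]… (length divides ord_125(106)).
π_106 has 13 disjoint cycles with lengths [25, 25, 25, 25, 5, 5, 5, 5, 1, 1, 1, 1, 1] on {0,…,124}.
n − c = 125 − 13 = 112; sign = (−1)^112 = +1.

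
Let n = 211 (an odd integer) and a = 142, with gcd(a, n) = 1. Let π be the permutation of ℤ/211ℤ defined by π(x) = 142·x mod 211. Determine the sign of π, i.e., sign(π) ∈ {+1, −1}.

-1

Orbit of 72 under x↦142x: [72, 96, 128, 30, 40, 194, 118]… (length divides ord_211(142)).
π_142 has 2 disjoint cycles with lengths [210, 1] on {0,…,210}.
2 cycles on 211: each ℓ→(−1)^(ℓ−1), product (−1)^209 = -1.
The Jacobi symbol (142|211) = -1 (Zolotarev) agrees.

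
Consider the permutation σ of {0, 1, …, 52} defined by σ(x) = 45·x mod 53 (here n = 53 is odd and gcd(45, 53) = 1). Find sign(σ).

Trace 4: π^k(4) = [4, 21, 44, 19, 7, 50, 24] for k=0..6.
π_45 has 2 disjoint cycles with lengths [52, 1] on {0,…,52}.
53 − 2 = 51 transpositions; sign(π) = (−1)^51 = -1.
Zolotarev: (45|53) = -1, matching the cycle-count sign.

-1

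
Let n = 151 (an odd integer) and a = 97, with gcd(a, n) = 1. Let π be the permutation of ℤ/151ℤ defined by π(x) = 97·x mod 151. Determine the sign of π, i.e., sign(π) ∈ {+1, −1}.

+1

Orbit of 2 under x↦97x: [2, 43, 94, 58, 39, 8, 21]… (length divides ord_151(97)).
Cycle lengths of π_97 on ℤ/151ℤ: [75, 75, 1]; 3 cycles in total.
With 3 cycles on 151 points, sign = (−1)^{151−3} = +1.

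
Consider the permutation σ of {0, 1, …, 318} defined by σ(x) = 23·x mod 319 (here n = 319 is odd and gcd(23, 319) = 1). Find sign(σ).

+1

Trace 45: π^k(45) = [45, 78, 199, 111, 1, 23, 210] for k=0..6.
The orbit structure of x ↦ 23x mod 319: 55 orbits of sizes [7, 7, 7, 7, 7, 7, 7, 7, 7, 7, 7, 7, 7, 7, 7, 7, 7, 7, 7, 7, 7, 7, 7, 7, 7, 7, 7, 7, 7, 7, 7, 7, 7, 7, 7, 7, 7, 7, 7, 7, 7, 7, 7, 7, 1, 1, 1, 1, 1, 1, 1, 1, 1, 1, 1].
Σ(ℓ_i−1) = 319−55 = 264; sign = (−1)^264 = +1.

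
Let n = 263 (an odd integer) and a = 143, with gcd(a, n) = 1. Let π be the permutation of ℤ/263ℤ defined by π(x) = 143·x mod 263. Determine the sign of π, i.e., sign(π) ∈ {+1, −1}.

+1

Orbit of 2 under x↦143x: [2, 23, 133, 83, 34, 128, 157]… (length divides ord_263(143)).
The orbit structure of x ↦ 143x mod 263: 3 orbits of sizes [131, 131, 1].
With 3 cycles on 263 points, sign = (−1)^{263−3} = +1.
The Jacobi symbol (143|263) = +1 (Zolotarev) agrees.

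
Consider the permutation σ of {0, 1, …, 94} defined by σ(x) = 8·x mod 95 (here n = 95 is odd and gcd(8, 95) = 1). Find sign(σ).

Orbit of 8 under x↦8x: [8, 64, 37, 11, 88, 39, 27]… (length divides ord_95(8)).
Cycle type of π: 12×6 + 6×3 + 4 + 1; total 11 cycles.
Σ(ℓ_i−1) = 95−11 = 84; sign = (−1)^84 = +1.

+1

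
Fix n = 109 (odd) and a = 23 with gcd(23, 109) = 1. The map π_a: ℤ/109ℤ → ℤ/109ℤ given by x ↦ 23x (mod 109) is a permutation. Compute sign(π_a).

-1

Orbit of 43 under x↦23x: [43, 8, 75, 90, 108, 86, 16]… (length divides ord_109(23)).
π_23 has 4 disjoint cycles with lengths [36, 36, 36, 1] on {0,…,108}.
Σ(ℓ_i−1) = 109−4 = 105; sign = (−1)^105 = -1.
The Jacobi symbol (23|109) = -1 (Zolotarev) agrees.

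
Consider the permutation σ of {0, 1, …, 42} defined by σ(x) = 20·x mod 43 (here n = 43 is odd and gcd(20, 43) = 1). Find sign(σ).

Trace 39: π^k(39) = [39, 6, 34, 35, 12, 25, 27] for k=0..6.
π_20 has 2 disjoint cycles with lengths [42, 1] on {0,…,42}.
With 2 cycles on 43 points, sign = (−1)^{43−2} = -1.

-1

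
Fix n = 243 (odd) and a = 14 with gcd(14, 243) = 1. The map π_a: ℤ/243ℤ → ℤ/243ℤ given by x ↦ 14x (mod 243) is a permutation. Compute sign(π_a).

-1

Start at x=91: 91 → 59 → 97 → 143 → 58 → 83 → 190 → … (one orbit).
The orbit structure of x ↦ 14x mod 243: 6 orbits of sizes [162, 54, 18, 6, 2, 1].
243 − 6 = 237 transpositions; sign(π) = (−1)^237 = -1.
(14|243)_J = -1 (Zolotarev's lemma cross-check).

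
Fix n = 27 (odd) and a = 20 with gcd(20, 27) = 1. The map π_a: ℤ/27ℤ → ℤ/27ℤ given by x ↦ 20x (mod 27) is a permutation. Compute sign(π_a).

-1

Start at x=17: 17 → 16 → 23 → 1 → 20 → 22 → 8 → … (one orbit).
4 cycles of lengths [18, 6, 2, 1].
sign(π) = (−1)^{n − #cycles} = (−1)^{27−4} = (−1)^23 = -1.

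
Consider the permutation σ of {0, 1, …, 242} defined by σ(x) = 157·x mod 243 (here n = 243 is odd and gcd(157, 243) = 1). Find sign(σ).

+1

Orbit of 112 under x↦157x: [112, 88, 208, 94, 178, 1, 157]… (length divides ord_243(157)).
11 cycles of lengths [81, 81, 27, 27, 9, 9, 3, 3, 1, 1, 1].
With 11 cycles on 243 points, sign = (−1)^{243−11} = +1.
Check: (157/243) = +1 by Zolotarev.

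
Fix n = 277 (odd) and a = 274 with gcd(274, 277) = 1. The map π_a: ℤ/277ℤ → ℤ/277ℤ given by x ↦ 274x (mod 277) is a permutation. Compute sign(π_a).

+1

Trace 16: π^k(16) = [16, 229, 144, 122, 188, 267, 30] for k=0..6.
3 cycles of lengths [138, 138, 1].
277 − 3 = 274 transpositions; sign(π) = (−1)^274 = +1.
Via Zolotarev, sign(π_{274}) = (274|277) = +1.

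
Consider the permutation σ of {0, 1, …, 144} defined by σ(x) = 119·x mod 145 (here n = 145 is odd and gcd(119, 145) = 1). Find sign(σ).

-1

Trace 99: π^k(99) = [99, 36, 79, 121, 44, 16, 19] for k=0..6.
8 cycles of lengths [28, 28, 28, 28, 28, 2, 2, 1].
8 cycles on 145: each ℓ→(−1)^(ℓ−1), product (−1)^137 = -1.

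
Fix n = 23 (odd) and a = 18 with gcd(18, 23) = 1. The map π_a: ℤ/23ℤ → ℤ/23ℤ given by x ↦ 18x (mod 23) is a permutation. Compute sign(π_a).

Start at x=12: 12 → 9 → 1 → 18 → 2 → 13 → 4 → … (one orbit).
Decompose π into cycles: lengths [11, 11, 1] (3 cycles, including the fixed point 0).
23 − 3 = 20 transpositions; sign(π) = (−1)^20 = +1.

+1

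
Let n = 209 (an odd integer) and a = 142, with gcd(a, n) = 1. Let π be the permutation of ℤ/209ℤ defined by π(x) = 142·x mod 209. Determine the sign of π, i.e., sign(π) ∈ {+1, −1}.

-1

Start at x=43: 43 → 45 → 120 → 111 → 87 → 23 → 131 → … (one orbit).
The orbit structure of x ↦ 142x mod 209: 18 orbits of sizes [18, 18, 18, 18, 18, 18, 18, 18, 18, 18, 9, 9, 2, 2, 2, 2, 2, 1].
With 18 cycles on 209 points, sign = (−1)^{209−18} = -1.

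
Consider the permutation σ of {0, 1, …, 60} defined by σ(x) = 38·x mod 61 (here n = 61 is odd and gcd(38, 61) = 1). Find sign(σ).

-1

Trace 27: π^k(27) = [27, 50, 9, 37, 3, 53, 1] for k=0..6.
π_38 has 4 disjoint cycles with lengths [20, 20, 20, 1] on {0,…,60}.
Σ(ℓ_i−1) = 61−4 = 57; sign = (−1)^57 = -1.
The Jacobi symbol (38|61) = -1 (Zolotarev) agrees.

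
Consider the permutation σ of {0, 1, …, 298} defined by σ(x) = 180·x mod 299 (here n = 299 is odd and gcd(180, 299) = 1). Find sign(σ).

Orbit of 158 under x↦180x: [158, 35, 21, 192, 175, 105, 63]… (length divides ord_299(180)).
Cycle type of π: 132×2 + 22 + 12 + 1; total 5 cycles.
sign(π) = (−1)^{n − #cycles} = (−1)^{299−5} = (−1)^294 = +1.

+1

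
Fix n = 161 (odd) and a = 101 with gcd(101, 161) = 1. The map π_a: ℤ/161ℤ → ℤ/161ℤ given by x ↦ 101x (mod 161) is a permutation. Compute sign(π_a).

-1

Orbit of 12 under x↦101x: [12, 85, 52, 100, 118, 4, 82]… (length divides ord_161(101)).
Decompose π into cycles: lengths [66, 66, 11, 11, 6, 1] (6 cycles, including the fixed point 0).
sign(π) = (−1)^{n − #cycles} = (−1)^{161−6} = (−1)^155 = -1.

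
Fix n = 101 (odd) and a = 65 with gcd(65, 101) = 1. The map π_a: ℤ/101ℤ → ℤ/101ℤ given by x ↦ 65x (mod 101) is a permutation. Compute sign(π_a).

Orbit of 87 under x↦65x: [87, 100, 36, 17, 95, 14, 1]… (length divides ord_101(65)).
11 cycles of lengths [10, 10, 10, 10, 10, 10, 10, 10, 10, 10, 1].
Σ(ℓ_i−1) = 101−11 = 90; sign = (−1)^90 = +1.
Zolotarev: (65|101) = +1, matching the cycle-count sign.

+1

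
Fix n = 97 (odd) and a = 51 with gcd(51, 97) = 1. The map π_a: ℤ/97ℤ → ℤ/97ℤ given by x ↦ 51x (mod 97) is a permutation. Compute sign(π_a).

-1

Orbit of 18 under x↦51x: [18, 45, 64, 63, 12, 30, 75]… (length divides ord_97(51)).
π_51 has 4 disjoint cycles with lengths [32, 32, 32, 1] on {0,…,96}.
97 − 4 = 93 transpositions; sign(π) = (−1)^93 = -1.
The Jacobi symbol (51|97) = -1 (Zolotarev) agrees.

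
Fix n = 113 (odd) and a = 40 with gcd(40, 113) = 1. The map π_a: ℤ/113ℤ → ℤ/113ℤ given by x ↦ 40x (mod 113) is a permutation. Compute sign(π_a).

Orbit of 40 under x↦40x: [40, 18, 42, 98, 78, 69, 48]… (length divides ord_113(40)).
The orbit structure of x ↦ 40x mod 113: 8 orbits of sizes [16, 16, 16, 16, 16, 16, 16, 1].
sign(π) = (−1)^{n − #cycles} = (−1)^{113−8} = (−1)^105 = -1.
Zolotarev: (40|113) = -1, matching the cycle-count sign.

-1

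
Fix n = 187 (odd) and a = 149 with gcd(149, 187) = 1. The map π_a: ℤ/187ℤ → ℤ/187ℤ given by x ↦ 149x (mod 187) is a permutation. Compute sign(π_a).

-1

Start at x=67: 67 → 72 → 69 → 183 → 152 → 21 → 137 → … (one orbit).
Cycle type of π: 20×8 + 10 + 4×4 + 1; total 14 cycles.
sign(π) = (−1)^{n − #cycles} = (−1)^{187−14} = (−1)^173 = -1.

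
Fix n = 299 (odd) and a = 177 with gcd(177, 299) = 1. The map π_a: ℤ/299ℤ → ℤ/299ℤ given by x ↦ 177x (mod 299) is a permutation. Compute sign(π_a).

Orbit of 116 under x↦177x: [116, 200, 118, 255, 285, 213, 27]… (length divides ord_299(177)).
Cycle type of π: 44×6 + 11×2 + 4×3 + 1; total 12 cycles.
12 cycles on 299: each ℓ→(−1)^(ℓ−1), product (−1)^287 = -1.
(177|299)_J = -1 (Zolotarev's lemma cross-check).

-1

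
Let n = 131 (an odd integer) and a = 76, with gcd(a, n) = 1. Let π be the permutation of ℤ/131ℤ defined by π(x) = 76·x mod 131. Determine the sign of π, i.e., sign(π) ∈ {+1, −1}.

-1

Orbit of 62 under x↦76x: [62, 127, 89, 83, 20, 79, 109]… (length divides ord_131(76)).
Cycle lengths of π_76 on ℤ/131ℤ: [130, 1]; 2 cycles in total.
n − c = 131 − 2 = 129; sign = (−1)^129 = -1.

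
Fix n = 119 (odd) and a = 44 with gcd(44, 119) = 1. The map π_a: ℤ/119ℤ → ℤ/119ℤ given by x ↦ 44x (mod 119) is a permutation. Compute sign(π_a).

Trace 64: π^k(64) = [64, 79, 25, 29, 86, 95, 15] for k=0..6.
π_44 has 6 disjoint cycles with lengths [48, 48, 16, 3, 3, 1] on {0,…,118}.
Σ(ℓ_i−1) = 119−6 = 113; sign = (−1)^113 = -1.
(44|119)_J = -1 (Zolotarev's lemma cross-check).

-1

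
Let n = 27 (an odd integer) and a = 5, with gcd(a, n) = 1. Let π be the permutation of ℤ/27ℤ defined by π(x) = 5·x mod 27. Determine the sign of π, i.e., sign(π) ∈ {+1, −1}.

Orbit of 13 under x↦5x: [13, 11, 1, 5, 25, 17, 4]… (length divides ord_27(5)).
Decompose π into cycles: lengths [18, 6, 2, 1] (4 cycles, including the fixed point 0).
n − c = 27 − 4 = 23; sign = (−1)^23 = -1.
The Jacobi symbol (5|27) = -1 (Zolotarev) agrees.

-1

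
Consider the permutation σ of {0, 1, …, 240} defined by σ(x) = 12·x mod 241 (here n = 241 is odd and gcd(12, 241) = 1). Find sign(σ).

+1

Orbit of 32 under x↦12x: [32, 143, 29, 107, 79, 225, 49]… (length divides ord_241(12)).
π_12 has 3 disjoint cycles with lengths [120, 120, 1] on {0,…,240}.
241 − 3 = 238 transpositions; sign(π) = (−1)^238 = +1.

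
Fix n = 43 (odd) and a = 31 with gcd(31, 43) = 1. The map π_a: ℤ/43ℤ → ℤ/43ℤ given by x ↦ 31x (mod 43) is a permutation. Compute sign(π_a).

Orbit of 31 under x↦31x: [31, 15, 35, 10, 9, 21, 6]… (length divides ord_43(31)).
π_31 has 3 disjoint cycles with lengths [21, 21, 1] on {0,…,42}.
3 cycles on 43: each ℓ→(−1)^(ℓ−1), product (−1)^40 = +1.

+1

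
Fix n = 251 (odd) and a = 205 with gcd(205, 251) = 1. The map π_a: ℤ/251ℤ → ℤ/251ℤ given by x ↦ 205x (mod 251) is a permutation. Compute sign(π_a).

Orbit of 222 under x↦205x: [222, 79, 131, 249, 92, 35, 147]… (length divides ord_251(205)).
π_205 has 3 disjoint cycles with lengths [125, 125, 1] on {0,…,250}.
sign(π) = (−1)^{n − #cycles} = (−1)^{251−3} = (−1)^248 = +1.
Check: (205/251) = +1 by Zolotarev.

+1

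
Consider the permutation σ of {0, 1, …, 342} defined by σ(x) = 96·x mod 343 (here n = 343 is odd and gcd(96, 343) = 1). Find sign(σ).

Start at x=318: 318 → 1 → 96 → 298 → 139 → 310 → 262 → … (one orbit).
The orbit structure of x ↦ 96x mod 343: 4 orbits of sizes [294, 42, 6, 1].
343 − 4 = 339 transpositions; sign(π) = (−1)^339 = -1.
Via Zolotarev, sign(π_{96}) = (96|343) = -1.

-1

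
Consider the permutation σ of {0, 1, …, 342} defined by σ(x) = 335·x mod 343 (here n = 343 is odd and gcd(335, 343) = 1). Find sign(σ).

-1

Trace 204: π^k(204) = [204, 83, 22, 167, 36, 55, 246] for k=0..6.
The orbit structure of x ↦ 335x mod 343: 10 orbits of sizes [98, 98, 98, 14, 14, 14, 2, 2, 2, 1].
10 cycles on 343: each ℓ→(−1)^(ℓ−1), product (−1)^333 = -1.
(335|343)_J = -1 (Zolotarev's lemma cross-check).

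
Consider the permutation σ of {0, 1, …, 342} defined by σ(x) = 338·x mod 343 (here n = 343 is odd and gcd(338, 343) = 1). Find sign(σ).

Orbit of 275 under x↦338x: [275, 340, 15, 268, 32, 183, 114]… (length divides ord_343(338)).
π_338 has 7 disjoint cycles with lengths [147, 147, 21, 21, 3, 3, 1] on {0,…,342}.
7 cycles on 343: each ℓ→(−1)^(ℓ−1), product (−1)^336 = +1.
The Jacobi symbol (338|343) = +1 (Zolotarev) agrees.

+1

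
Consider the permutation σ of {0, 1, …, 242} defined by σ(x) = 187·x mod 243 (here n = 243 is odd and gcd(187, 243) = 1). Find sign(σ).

Trace 139: π^k(139) = [139, 235, 205, 184, 145, 142, 67] for k=0..6.
π_187 has 11 disjoint cycles with lengths [81, 81, 27, 27, 9, 9, 3, 3, 1, 1, 1] on {0,…,242}.
Σ(ℓ_i−1) = 243−11 = 232; sign = (−1)^232 = +1.
Check: (187/243) = +1 by Zolotarev.

+1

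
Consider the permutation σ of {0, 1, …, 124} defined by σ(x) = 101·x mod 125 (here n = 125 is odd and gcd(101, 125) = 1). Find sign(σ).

+1

Trace 51: π^k(51) = [51, 26, 1, 101, 76] for k=0..4.
45 cycles of lengths [5, 5, 5, 5, 5, 5, 5, 5, 5, 5, 5, 5, 5, 5, 5, 5, 5, 5, 5, 5, 1, 1, 1, 1, 1, 1, 1, 1, 1, 1, 1, 1, 1, 1, 1, 1, 1, 1, 1, 1, 1, 1, 1, 1, 1].
125 − 45 = 80 transpositions; sign(π) = (−1)^80 = +1.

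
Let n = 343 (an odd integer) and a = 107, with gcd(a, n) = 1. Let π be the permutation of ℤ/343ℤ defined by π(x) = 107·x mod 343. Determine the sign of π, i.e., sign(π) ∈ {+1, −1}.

Start at x=289: 289 → 53 → 183 → 30 → 123 → 127 → 212 → … (one orbit).
Cycle lengths of π_107 on ℤ/343ℤ: [147, 147, 21, 21, 3, 3, 1]; 7 cycles in total.
7 cycles on 343: each ℓ→(−1)^(ℓ−1), product (−1)^336 = +1.

+1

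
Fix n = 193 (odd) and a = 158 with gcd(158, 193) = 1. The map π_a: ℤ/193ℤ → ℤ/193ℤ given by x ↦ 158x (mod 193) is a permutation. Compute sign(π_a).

-1

Start at x=60: 60 → 23 → 160 → 190 → 105 → 185 → 87 → … (one orbit).
Cycle lengths of π_158 on ℤ/193ℤ: [64, 64, 64, 1]; 4 cycles in total.
With 4 cycles on 193 points, sign = (−1)^{193−4} = -1.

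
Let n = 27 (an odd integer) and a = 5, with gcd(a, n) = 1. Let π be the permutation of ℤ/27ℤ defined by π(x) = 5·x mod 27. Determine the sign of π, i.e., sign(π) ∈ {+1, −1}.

Start at x=10: 10 → 23 → 7 → 8 → 13 → 11 → 1 → … (one orbit).
The orbit structure of x ↦ 5x mod 27: 4 orbits of sizes [18, 6, 2, 1].
n − c = 27 − 4 = 23; sign = (−1)^23 = -1.
Via Zolotarev, sign(π_{5}) = (5|27) = -1.

-1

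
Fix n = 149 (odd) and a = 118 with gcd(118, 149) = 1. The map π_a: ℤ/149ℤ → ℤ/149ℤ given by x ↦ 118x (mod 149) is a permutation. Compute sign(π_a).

Trace 49: π^k(49) = [49, 120, 5, 143, 37, 45, 95] for k=0..6.
Decompose π into cycles: lengths [74, 74, 1] (3 cycles, including the fixed point 0).
149 − 3 = 146 transpositions; sign(π) = (−1)^146 = +1.
Check: (118/149) = +1 by Zolotarev.

+1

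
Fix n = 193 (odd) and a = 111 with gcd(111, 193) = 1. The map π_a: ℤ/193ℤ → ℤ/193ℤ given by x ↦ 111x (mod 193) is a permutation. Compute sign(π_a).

Trace 134: π^k(134) = [134, 13, 92, 176, 43, 141, 18] for k=0..6.
π_111 has 2 disjoint cycles with lengths [192, 1] on {0,…,192}.
193 − 2 = 191 transpositions; sign(π) = (−1)^191 = -1.
Check: (111/193) = -1 by Zolotarev.

-1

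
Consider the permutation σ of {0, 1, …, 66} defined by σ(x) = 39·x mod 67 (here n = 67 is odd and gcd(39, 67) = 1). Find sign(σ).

Trace 65: π^k(65) = [65, 56, 40, 19, 4, 22, 54] for k=0..6.
π_39 has 3 disjoint cycles with lengths [33, 33, 1] on {0,…,66}.
With 3 cycles on 67 points, sign = (−1)^{67−3} = +1.

+1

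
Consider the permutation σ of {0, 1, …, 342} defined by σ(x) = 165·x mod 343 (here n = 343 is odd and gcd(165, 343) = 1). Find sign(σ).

+1

Start at x=148: 148 → 67 → 79 → 1 → 165 → 128 → 197 → … (one orbit).
Cycle type of π: 21×14 + 3×16 + 1; total 31 cycles.
With 31 cycles on 343 points, sign = (−1)^{343−31} = +1.
Check: (165/343) = +1 by Zolotarev.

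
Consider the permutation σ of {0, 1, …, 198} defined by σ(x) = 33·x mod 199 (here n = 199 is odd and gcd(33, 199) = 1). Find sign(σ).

+1

Trace 175: π^k(175) = [175, 4, 132, 177, 70, 121, 13] for k=0..6.
Decompose π into cycles: lengths [99, 99, 1] (3 cycles, including the fixed point 0).
n − c = 199 − 3 = 196; sign = (−1)^196 = +1.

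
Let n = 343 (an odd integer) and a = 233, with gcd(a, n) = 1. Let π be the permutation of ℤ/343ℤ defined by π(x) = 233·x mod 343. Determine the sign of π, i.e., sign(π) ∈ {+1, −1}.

Start at x=37: 37 → 46 → 85 → 254 → 186 → 120 → 177 → … (one orbit).
π_233 has 7 disjoint cycles with lengths [147, 147, 21, 21, 3, 3, 1] on {0,…,342}.
Σ(ℓ_i−1) = 343−7 = 336; sign = (−1)^336 = +1.

+1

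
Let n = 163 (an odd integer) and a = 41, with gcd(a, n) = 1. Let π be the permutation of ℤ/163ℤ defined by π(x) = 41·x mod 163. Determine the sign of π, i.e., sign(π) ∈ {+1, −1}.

Trace 132: π^k(132) = [132, 33, 49, 53, 54, 95, 146] for k=0..6.
Decompose π into cycles: lengths [81, 81, 1] (3 cycles, including the fixed point 0).
Σ(ℓ_i−1) = 163−3 = 160; sign = (−1)^160 = +1.
Via Zolotarev, sign(π_{41}) = (41|163) = +1.

+1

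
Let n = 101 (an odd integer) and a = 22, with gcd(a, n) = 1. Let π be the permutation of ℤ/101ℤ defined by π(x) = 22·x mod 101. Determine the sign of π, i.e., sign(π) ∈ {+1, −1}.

+1

Orbit of 33 under x↦22x: [33, 19, 14, 5, 9, 97, 13]… (length divides ord_101(22)).
The orbit structure of x ↦ 22x mod 101: 3 orbits of sizes [50, 50, 1].
3 cycles on 101: each ℓ→(−1)^(ℓ−1), product (−1)^98 = +1.
Via Zolotarev, sign(π_{22}) = (22|101) = +1.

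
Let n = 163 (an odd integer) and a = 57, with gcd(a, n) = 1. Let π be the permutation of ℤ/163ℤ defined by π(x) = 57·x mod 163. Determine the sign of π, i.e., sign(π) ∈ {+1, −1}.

+1

Orbit of 150 under x↦57x: [150, 74, 143, 1, 57, 152, 25]… (length divides ord_163(57)).
Cycle type of π: 81×2 + 1; total 3 cycles.
With 3 cycles on 163 points, sign = (−1)^{163−3} = +1.
Via Zolotarev, sign(π_{57}) = (57|163) = +1.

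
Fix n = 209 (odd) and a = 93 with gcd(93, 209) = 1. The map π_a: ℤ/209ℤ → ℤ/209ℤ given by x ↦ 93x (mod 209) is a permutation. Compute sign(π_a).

+1

Orbit of 125 under x↦93x: [125, 130, 177, 159, 157, 180, 20]… (length divides ord_209(93)).
The orbit structure of x ↦ 93x mod 209: 9 orbits of sizes [45, 45, 45, 45, 9, 9, 5, 5, 1].
Σ(ℓ_i−1) = 209−9 = 200; sign = (−1)^200 = +1.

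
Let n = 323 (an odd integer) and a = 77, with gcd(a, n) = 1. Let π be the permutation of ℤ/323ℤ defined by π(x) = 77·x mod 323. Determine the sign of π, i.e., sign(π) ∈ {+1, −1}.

+1

Orbit of 229 under x↦77x: [229, 191, 172, 1, 77, 115, 134]… (length divides ord_323(77)).
The orbit structure of x ↦ 77x mod 323: 57 orbits of sizes [8, 8, 8, 8, 8, 8, 8, 8, 8, 8, 8, 8, 8, 8, 8, 8, 8, 8, 8, 8, 8, 8, 8, 8, 8, 8, 8, 8, 8, 8, 8, 8, 8, 8, 8, 8, 8, 8, 1, 1, 1, 1, 1, 1, 1, 1, 1, 1, 1, 1, 1, 1, 1, 1, 1, 1, 1].
sign(π) = (−1)^{n − #cycles} = (−1)^{323−57} = (−1)^266 = +1.
(77|323)_J = +1 (Zolotarev's lemma cross-check).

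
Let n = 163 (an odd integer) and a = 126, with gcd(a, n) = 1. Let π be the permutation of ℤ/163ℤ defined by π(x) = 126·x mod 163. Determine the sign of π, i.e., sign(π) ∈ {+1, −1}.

Trace 25: π^k(25) = [25, 53, 158, 22, 1, 126, 65] for k=0..6.
7 cycles of lengths [27, 27, 27, 27, 27, 27, 1].
n − c = 163 − 7 = 156; sign = (−1)^156 = +1.

+1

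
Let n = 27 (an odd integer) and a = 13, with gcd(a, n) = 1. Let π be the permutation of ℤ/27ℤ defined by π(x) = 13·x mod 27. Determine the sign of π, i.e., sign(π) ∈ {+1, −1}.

+1

Orbit of 10 under x↦13x: [10, 22, 16, 19, 4, 25, 1]… (length divides ord_27(13)).
The orbit structure of x ↦ 13x mod 27: 7 orbits of sizes [9, 9, 3, 3, 1, 1, 1].
n − c = 27 − 7 = 20; sign = (−1)^20 = +1.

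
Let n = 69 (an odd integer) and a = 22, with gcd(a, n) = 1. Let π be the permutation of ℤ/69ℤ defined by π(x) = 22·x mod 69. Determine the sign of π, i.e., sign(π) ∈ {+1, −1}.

Orbit of 1 under x↦22x: [1, 22]… (length divides ord_69(22)).
36 cycles of lengths [2, 2, 2, 2, 2, 2, 2, 2, 2, 2, 2, 2, 2, 2, 2, 2, 2, 2, 2, 2, 2, 2, 2, 2, 2, 2, 2, 2, 2, 2, 2, 2, 2, 1, 1, 1].
36 cycles on 69: each ℓ→(−1)^(ℓ−1), product (−1)^33 = -1.
Check: (22/69) = -1 by Zolotarev.

-1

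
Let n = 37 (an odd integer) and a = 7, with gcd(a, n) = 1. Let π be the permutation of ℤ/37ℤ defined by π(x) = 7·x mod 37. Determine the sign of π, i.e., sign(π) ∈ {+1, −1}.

Trace 9: π^k(9) = [9, 26, 34, 16, 1, 7, 12] for k=0..6.
Cycle lengths of π_7 on ℤ/37ℤ: [9, 9, 9, 9, 1]; 5 cycles in total.
Σ(ℓ_i−1) = 37−5 = 32; sign = (−1)^32 = +1.

+1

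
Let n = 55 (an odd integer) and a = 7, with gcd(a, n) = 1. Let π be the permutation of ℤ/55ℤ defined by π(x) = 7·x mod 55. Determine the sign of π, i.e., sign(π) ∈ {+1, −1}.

+1

Trace 43: π^k(43) = [43, 26, 17, 9, 8, 1, 7] for k=0..6.
Cycle lengths of π_7 on ℤ/55ℤ: [20, 20, 10, 4, 1]; 5 cycles in total.
n − c = 55 − 5 = 50; sign = (−1)^50 = +1.
Via Zolotarev, sign(π_{7}) = (7|55) = +1.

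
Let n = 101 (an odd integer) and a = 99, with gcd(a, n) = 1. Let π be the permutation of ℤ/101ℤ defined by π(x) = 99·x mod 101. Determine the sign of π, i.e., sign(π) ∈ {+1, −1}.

-1

Orbit of 97 under x↦99x: [97, 8, 85, 32, 37, 27, 47]… (length divides ord_101(99)).
Cycle lengths of π_99 on ℤ/101ℤ: [100, 1]; 2 cycles in total.
101 − 2 = 99 transpositions; sign(π) = (−1)^99 = -1.
Zolotarev: (99|101) = -1, matching the cycle-count sign.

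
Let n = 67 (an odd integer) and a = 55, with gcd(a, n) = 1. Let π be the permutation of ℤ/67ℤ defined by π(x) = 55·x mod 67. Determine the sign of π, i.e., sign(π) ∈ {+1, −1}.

+1

Trace 55: π^k(55) = [55, 10, 14, 33, 6, 62, 60] for k=0..6.
Decompose π into cycles: lengths [33, 33, 1] (3 cycles, including the fixed point 0).
sign(π) = (−1)^{n − #cycles} = (−1)^{67−3} = (−1)^64 = +1.
Zolotarev: (55|67) = +1, matching the cycle-count sign.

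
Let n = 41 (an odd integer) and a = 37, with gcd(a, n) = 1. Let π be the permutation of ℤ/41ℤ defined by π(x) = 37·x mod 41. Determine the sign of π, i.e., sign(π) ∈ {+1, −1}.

+1

Start at x=10: 10 → 1 → 37 → 16 → 18 → 10 (one orbit).
Cycle lengths of π_37 on ℤ/41ℤ: [5, 5, 5, 5, 5, 5, 5, 5, 1]; 9 cycles in total.
Σ(ℓ_i−1) = 41−9 = 32; sign = (−1)^32 = +1.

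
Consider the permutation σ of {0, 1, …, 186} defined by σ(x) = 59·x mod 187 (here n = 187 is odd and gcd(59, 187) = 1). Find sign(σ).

+1

Start at x=69: 69 → 144 → 81 → 104 → 152 → 179 → 89 → … (one orbit).
Decompose π into cycles: lengths [40, 40, 40, 40, 8, 8, 5, 5, 1] (9 cycles, including the fixed point 0).
9 cycles on 187: each ℓ→(−1)^(ℓ−1), product (−1)^178 = +1.
Check: (59/187) = +1 by Zolotarev.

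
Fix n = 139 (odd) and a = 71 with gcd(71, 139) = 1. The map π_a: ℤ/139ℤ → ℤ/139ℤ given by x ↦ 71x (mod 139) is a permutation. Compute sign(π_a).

+1

Trace 5: π^k(5) = [5, 77, 46, 69, 34, 51, 7] for k=0..6.
Cycle type of π: 69×2 + 1; total 3 cycles.
With 3 cycles on 139 points, sign = (−1)^{139−3} = +1.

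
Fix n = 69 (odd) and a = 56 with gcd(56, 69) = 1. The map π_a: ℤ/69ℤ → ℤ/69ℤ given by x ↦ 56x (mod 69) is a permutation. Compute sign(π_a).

Start at x=65: 65 → 52 → 14 → 25 → 20 → 16 → 68 → … (one orbit).
Decompose π into cycles: lengths [22, 22, 22, 2, 1] (5 cycles, including the fixed point 0).
69 − 5 = 64 transpositions; sign(π) = (−1)^64 = +1.
Via Zolotarev, sign(π_{56}) = (56|69) = +1.

+1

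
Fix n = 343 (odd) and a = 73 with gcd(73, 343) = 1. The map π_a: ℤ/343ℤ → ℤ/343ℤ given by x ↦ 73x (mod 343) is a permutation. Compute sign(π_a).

-1

Start at x=281: 281 → 276 → 254 → 20 → 88 → 250 → 71 → … (one orbit).
Cycle lengths of π_73 on ℤ/343ℤ: [294, 42, 6, 1]; 4 cycles in total.
4 cycles on 343: each ℓ→(−1)^(ℓ−1), product (−1)^339 = -1.
Via Zolotarev, sign(π_{73}) = (73|343) = -1.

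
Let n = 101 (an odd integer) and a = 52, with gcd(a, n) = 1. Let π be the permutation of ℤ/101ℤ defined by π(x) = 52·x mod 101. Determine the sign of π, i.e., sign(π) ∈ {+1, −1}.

+1

Trace 37: π^k(37) = [37, 5, 58, 87, 80, 19, 79] for k=0..6.
π_52 has 5 disjoint cycles with lengths [25, 25, 25, 25, 1] on {0,…,100}.
sign(π) = (−1)^{n − #cycles} = (−1)^{101−5} = (−1)^96 = +1.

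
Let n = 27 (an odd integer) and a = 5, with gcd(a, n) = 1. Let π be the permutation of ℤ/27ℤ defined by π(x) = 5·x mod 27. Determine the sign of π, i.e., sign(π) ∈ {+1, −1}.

-1

Trace 5: π^k(5) = [5, 25, 17, 4, 20, 19, 14] for k=0..6.
π_5 has 4 disjoint cycles with lengths [18, 6, 2, 1] on {0,…,26}.
4 cycles on 27: each ℓ→(−1)^(ℓ−1), product (−1)^23 = -1.
(5|27)_J = -1 (Zolotarev's lemma cross-check).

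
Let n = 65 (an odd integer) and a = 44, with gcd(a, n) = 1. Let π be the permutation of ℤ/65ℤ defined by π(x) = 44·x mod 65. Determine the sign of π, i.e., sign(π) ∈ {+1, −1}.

Start at x=51: 51 → 34 → 1 → 44 → 51 (one orbit).
Cycle lengths of π_44 on ℤ/65ℤ: [4, 4, 4, 4, 4, 4, 4, 4, 4, 4, 4, 4, 4, 4, 4, 2, 2, 1]; 18 cycles in total.
With 18 cycles on 65 points, sign = (−1)^{65−18} = -1.

-1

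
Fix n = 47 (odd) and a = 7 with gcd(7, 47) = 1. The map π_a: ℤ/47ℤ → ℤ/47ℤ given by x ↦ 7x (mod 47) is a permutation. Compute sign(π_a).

+1

Start at x=2: 2 → 14 → 4 → 28 → 8 → 9 → 16 → … (one orbit).
π_7 has 3 disjoint cycles with lengths [23, 23, 1] on {0,…,46}.
sign(π) = (−1)^{n − #cycles} = (−1)^{47−3} = (−1)^44 = +1.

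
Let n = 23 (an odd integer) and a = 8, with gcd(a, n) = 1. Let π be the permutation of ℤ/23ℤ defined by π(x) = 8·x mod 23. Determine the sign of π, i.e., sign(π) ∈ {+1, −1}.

Trace 8: π^k(8) = [8, 18, 6, 2, 16, 13, 12] for k=0..6.
3 cycles of lengths [11, 11, 1].
With 3 cycles on 23 points, sign = (−1)^{23−3} = +1.
Zolotarev: (8|23) = +1, matching the cycle-count sign.

+1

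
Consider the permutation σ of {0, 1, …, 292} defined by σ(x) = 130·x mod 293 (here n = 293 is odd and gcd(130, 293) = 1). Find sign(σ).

-1

Trace 1: π^k(1) = [1, 130, 199, 86, 46, 120, 71] for k=0..6.
Decompose π into cycles: lengths [292, 1] (2 cycles, including the fixed point 0).
293 − 2 = 291 transpositions; sign(π) = (−1)^291 = -1.
(130|293)_J = -1 (Zolotarev's lemma cross-check).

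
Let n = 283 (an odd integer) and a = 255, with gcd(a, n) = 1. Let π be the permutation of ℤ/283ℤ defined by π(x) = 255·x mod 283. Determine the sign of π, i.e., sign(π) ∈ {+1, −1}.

Orbit of 274 under x↦255x: [274, 252, 19, 34, 180, 54, 186]… (length divides ord_283(255)).
π_255 has 2 disjoint cycles with lengths [282, 1] on {0,…,282}.
2 cycles on 283: each ℓ→(−1)^(ℓ−1), product (−1)^281 = -1.
Check: (255/283) = -1 by Zolotarev.

-1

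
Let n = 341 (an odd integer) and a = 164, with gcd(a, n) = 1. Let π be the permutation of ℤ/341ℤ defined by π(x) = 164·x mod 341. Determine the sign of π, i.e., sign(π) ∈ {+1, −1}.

Orbit of 287 under x↦164x: [287, 10, 276, 252, 67, 76, 188]… (length divides ord_341(164)).
Cycle lengths of π_164 on ℤ/341ℤ: [30, 30, 30, 30, 30, 30, 30, 30, 30, 30, 15, 15, 2, 2, 2, 2, 2, 1]; 18 cycles in total.
18 cycles on 341: each ℓ→(−1)^(ℓ−1), product (−1)^323 = -1.
Zolotarev: (164|341) = -1, matching the cycle-count sign.

-1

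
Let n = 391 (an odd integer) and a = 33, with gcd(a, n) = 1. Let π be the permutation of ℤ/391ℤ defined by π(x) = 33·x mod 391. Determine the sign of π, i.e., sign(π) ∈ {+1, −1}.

-1

Trace 203: π^k(203) = [203, 52, 152, 324, 135, 154, 390] for k=0..6.
Cycle type of π: 22×17 + 2×8 + 1; total 26 cycles.
n − c = 391 − 26 = 365; sign = (−1)^365 = -1.
The Jacobi symbol (33|391) = -1 (Zolotarev) agrees.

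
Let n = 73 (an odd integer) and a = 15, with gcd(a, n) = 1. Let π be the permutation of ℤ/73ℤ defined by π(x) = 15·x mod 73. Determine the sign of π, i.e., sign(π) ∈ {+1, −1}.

Start at x=46: 46 → 33 → 57 → 52 → 50 → 20 → 8 → … (one orbit).
Cycle type of π: 72 + 1; total 2 cycles.
With 2 cycles on 73 points, sign = (−1)^{73−2} = -1.

-1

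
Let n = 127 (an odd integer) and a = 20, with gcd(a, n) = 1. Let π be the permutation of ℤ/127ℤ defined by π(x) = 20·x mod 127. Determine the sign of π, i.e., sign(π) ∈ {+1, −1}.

-1

Orbit of 108 under x↦20x: [108, 1, 20, 19, 126, 107]… (length divides ord_127(20)).
The orbit structure of x ↦ 20x mod 127: 22 orbits of sizes [6, 6, 6, 6, 6, 6, 6, 6, 6, 6, 6, 6, 6, 6, 6, 6, 6, 6, 6, 6, 6, 1].
22 cycles on 127: each ℓ→(−1)^(ℓ−1), product (−1)^105 = -1.
Via Zolotarev, sign(π_{20}) = (20|127) = -1.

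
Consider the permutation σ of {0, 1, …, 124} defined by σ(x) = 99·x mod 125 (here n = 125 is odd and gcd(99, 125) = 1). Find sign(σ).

+1

Trace 24: π^k(24) = [24, 1, 99, 51, 49, 101, 124] for k=0..6.
π_99 has 23 disjoint cycles with lengths [10, 10, 10, 10, 10, 10, 10, 10, 10, 10, 2, 2, 2, 2, 2, 2, 2, 2, 2, 2, 2, 2, 1] on {0,…,124}.
Σ(ℓ_i−1) = 125−23 = 102; sign = (−1)^102 = +1.
Zolotarev: (99|125) = +1, matching the cycle-count sign.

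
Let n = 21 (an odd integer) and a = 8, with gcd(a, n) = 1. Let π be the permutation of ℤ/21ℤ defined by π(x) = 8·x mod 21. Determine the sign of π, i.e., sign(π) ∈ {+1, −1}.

Orbit of 8 under x↦8x: [8, 1]… (length divides ord_21(8)).
Cycle type of π: 2×7 + 1×7; total 14 cycles.
n − c = 21 − 14 = 7; sign = (−1)^7 = -1.
The Jacobi symbol (8|21) = -1 (Zolotarev) agrees.

-1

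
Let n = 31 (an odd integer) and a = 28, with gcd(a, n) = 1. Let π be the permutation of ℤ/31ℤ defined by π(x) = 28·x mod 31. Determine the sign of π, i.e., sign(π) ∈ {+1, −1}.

+1

Start at x=5: 5 → 16 → 14 → 20 → 2 → 25 → 18 → … (one orbit).
The orbit structure of x ↦ 28x mod 31: 3 orbits of sizes [15, 15, 1].
n − c = 31 − 3 = 28; sign = (−1)^28 = +1.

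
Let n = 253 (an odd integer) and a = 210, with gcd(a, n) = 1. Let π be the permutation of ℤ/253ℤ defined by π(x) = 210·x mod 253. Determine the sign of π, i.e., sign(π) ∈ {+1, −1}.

+1

Orbit of 177 under x↦210x: [177, 232, 144, 133, 100, 1, 210]… (length divides ord_253(210)).
Cycle type of π: 11×22 + 1×11; total 33 cycles.
sign(π) = (−1)^{n − #cycles} = (−1)^{253−33} = (−1)^220 = +1.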